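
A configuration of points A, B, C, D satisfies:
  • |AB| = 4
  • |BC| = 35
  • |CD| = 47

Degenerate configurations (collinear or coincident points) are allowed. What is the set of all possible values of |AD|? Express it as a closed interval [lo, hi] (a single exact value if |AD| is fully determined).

|AB| ∈ {4}
|BC| ∈ {35}
|CD| ∈ {47}
|AC| ∈ [31, 39]
|BD| ∈ [12, 82]
|AD| ∈ [8, 86]

|AD| ∈ [8, 86]  (≈ [8.0000, 86.0000])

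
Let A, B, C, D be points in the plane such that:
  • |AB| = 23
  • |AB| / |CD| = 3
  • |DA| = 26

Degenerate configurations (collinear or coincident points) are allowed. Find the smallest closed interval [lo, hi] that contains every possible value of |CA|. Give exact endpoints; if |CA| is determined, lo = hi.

|CA| ∈ [55/3, 101/3]  (≈ [18.3333, 33.6667])

|AB| ∈ {23}
|AD| ∈ {26}
|CD| ∈ {23/3}
|BD| ∈ [3, 49]
|AC| ∈ [55/3, 101/3]
|BC| ∈ [0, 170/3]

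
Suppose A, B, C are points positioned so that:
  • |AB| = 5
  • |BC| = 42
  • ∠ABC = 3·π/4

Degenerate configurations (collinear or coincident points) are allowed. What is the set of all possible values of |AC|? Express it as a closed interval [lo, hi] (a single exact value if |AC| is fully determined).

|AC| = √(210·√(2) + 1789)  (≈ 45.6726)

|AB| ∈ {5}
|BC| ∈ {42}
|AC| ∈ {√(210·√(2) + 1789)}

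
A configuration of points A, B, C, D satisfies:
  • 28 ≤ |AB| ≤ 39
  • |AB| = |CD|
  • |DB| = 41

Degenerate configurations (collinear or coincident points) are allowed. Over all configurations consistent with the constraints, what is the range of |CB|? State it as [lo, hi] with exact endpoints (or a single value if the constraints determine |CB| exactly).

|AB| ∈ [28, 39]
|BD| ∈ {41}
|CD| ∈ [28, 39]
|AD| ∈ [2, 80]
|BC| ∈ [2, 80]
|AC| ∈ [0, 119]

|CB| ∈ [2, 80]  (≈ [2.0000, 80.0000])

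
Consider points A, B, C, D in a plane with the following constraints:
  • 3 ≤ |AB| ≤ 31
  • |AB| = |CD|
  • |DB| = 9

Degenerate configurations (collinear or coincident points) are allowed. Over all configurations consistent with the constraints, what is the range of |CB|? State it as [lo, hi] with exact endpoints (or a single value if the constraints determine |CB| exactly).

|AB| ∈ [3, 31]
|BD| ∈ {9}
|CD| ∈ [3, 31]
|AD| ∈ [0, 40]
|BC| ∈ [0, 40]
|AC| ∈ [0, 71]

|CB| ∈ [0, 40]  (≈ [0.0000, 40.0000])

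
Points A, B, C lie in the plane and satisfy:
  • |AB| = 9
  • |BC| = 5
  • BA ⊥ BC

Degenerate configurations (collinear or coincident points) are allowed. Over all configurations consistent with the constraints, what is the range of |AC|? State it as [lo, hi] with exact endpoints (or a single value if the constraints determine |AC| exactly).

|AC| = √(106)  (≈ 10.2956)

|AB| ∈ {9}
|BC| ∈ {5}
|AC| ∈ {√(106)}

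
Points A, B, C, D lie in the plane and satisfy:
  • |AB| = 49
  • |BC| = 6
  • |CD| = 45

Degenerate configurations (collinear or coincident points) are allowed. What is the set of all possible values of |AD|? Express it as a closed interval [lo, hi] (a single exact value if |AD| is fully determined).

|AB| ∈ {49}
|BC| ∈ {6}
|CD| ∈ {45}
|AC| ∈ [43, 55]
|BD| ∈ [39, 51]
|AD| ∈ [0, 100]

|AD| ∈ [0, 100]  (≈ [0.0000, 100.0000])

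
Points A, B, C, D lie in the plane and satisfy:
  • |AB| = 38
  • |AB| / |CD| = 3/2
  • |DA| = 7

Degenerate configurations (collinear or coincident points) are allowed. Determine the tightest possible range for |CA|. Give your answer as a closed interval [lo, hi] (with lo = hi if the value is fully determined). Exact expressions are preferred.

|AB| ∈ {38}
|AD| ∈ {7}
|CD| ∈ {76/3}
|BD| ∈ [31, 45]
|AC| ∈ [55/3, 97/3]
|BC| ∈ [17/3, 211/3]

|CA| ∈ [55/3, 97/3]  (≈ [18.3333, 32.3333])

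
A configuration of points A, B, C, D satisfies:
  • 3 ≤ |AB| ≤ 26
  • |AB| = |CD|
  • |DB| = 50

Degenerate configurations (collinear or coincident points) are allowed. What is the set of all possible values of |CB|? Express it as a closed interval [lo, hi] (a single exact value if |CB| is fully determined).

|AB| ∈ [3, 26]
|BD| ∈ {50}
|CD| ∈ [3, 26]
|AD| ∈ [24, 76]
|BC| ∈ [24, 76]
|AC| ∈ [0, 102]

|CB| ∈ [24, 76]  (≈ [24.0000, 76.0000])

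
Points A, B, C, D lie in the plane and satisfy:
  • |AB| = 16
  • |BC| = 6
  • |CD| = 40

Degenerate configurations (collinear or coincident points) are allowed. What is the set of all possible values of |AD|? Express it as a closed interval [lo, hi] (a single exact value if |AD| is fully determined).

|AB| ∈ {16}
|BC| ∈ {6}
|CD| ∈ {40}
|AC| ∈ [10, 22]
|BD| ∈ [34, 46]
|AD| ∈ [18, 62]

|AD| ∈ [18, 62]  (≈ [18.0000, 62.0000])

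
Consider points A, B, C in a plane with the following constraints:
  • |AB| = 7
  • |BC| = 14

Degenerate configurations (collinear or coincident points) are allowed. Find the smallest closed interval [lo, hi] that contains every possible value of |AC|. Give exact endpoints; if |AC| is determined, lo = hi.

|AB| ∈ {7}
|BC| ∈ {14}
|AC| ∈ [7, 21]

|AC| ∈ [7, 21]  (≈ [7.0000, 21.0000])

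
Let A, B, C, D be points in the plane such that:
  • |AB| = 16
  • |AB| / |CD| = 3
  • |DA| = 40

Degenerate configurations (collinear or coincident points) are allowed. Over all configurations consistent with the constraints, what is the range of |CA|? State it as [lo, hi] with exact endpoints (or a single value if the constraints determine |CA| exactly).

|CA| ∈ [104/3, 136/3]  (≈ [34.6667, 45.3333])

|AB| ∈ {16}
|AD| ∈ {40}
|CD| ∈ {16/3}
|BD| ∈ [24, 56]
|AC| ∈ [104/3, 136/3]
|BC| ∈ [56/3, 184/3]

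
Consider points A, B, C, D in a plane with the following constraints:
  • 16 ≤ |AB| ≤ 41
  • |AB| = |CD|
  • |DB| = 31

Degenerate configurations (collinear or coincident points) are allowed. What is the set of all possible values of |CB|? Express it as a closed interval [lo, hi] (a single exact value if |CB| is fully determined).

|AB| ∈ [16, 41]
|BD| ∈ {31}
|CD| ∈ [16, 41]
|AD| ∈ [0, 72]
|BC| ∈ [0, 72]
|AC| ∈ [0, 113]

|CB| ∈ [0, 72]  (≈ [0.0000, 72.0000])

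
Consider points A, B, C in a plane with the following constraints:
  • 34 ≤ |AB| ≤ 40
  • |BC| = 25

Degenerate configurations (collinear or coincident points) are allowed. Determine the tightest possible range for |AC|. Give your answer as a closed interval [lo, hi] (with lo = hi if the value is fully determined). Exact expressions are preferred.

|AC| ∈ [9, 65]  (≈ [9.0000, 65.0000])

|AB| ∈ [34, 40]
|BC| ∈ {25}
|AC| ∈ [9, 65]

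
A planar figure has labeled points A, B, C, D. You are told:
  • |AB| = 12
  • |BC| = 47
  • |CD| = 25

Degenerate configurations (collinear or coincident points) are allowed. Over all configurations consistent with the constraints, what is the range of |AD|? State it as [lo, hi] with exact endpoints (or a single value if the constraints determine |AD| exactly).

|AD| ∈ [10, 84]  (≈ [10.0000, 84.0000])

|AB| ∈ {12}
|BC| ∈ {47}
|CD| ∈ {25}
|AC| ∈ [35, 59]
|BD| ∈ [22, 72]
|AD| ∈ [10, 84]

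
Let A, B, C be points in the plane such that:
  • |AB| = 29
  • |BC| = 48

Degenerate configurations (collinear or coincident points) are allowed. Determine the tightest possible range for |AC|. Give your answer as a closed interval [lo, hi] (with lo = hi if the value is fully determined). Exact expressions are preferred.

|AC| ∈ [19, 77]  (≈ [19.0000, 77.0000])

|AB| ∈ {29}
|BC| ∈ {48}
|AC| ∈ [19, 77]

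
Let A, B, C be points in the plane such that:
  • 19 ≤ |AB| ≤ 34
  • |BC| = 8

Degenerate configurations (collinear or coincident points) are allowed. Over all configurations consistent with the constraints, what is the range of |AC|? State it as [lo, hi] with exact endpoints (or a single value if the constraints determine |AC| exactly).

|AC| ∈ [11, 42]  (≈ [11.0000, 42.0000])

|AB| ∈ [19, 34]
|BC| ∈ {8}
|AC| ∈ [11, 42]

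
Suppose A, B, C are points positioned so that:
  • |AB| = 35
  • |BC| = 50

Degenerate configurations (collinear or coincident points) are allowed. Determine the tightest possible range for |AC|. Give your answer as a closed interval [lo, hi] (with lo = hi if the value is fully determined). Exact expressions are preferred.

|AC| ∈ [15, 85]  (≈ [15.0000, 85.0000])

|AB| ∈ {35}
|BC| ∈ {50}
|AC| ∈ [15, 85]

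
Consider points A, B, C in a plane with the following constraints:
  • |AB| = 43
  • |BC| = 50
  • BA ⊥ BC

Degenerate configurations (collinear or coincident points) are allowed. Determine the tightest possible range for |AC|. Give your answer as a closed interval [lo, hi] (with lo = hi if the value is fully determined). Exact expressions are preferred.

|AB| ∈ {43}
|BC| ∈ {50}
|AC| ∈ {√(4349)}

|AC| = √(4349)  (≈ 65.9469)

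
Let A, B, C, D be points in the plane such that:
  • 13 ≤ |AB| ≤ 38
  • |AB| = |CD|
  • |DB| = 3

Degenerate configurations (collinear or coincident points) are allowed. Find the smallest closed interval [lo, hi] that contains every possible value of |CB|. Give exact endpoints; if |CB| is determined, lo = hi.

|AB| ∈ [13, 38]
|BD| ∈ {3}
|CD| ∈ [13, 38]
|AD| ∈ [10, 41]
|BC| ∈ [10, 41]
|AC| ∈ [0, 79]

|CB| ∈ [10, 41]  (≈ [10.0000, 41.0000])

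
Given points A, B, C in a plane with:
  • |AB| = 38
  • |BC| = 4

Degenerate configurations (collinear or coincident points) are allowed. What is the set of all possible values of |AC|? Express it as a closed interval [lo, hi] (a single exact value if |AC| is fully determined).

|AB| ∈ {38}
|BC| ∈ {4}
|AC| ∈ [34, 42]

|AC| ∈ [34, 42]  (≈ [34.0000, 42.0000])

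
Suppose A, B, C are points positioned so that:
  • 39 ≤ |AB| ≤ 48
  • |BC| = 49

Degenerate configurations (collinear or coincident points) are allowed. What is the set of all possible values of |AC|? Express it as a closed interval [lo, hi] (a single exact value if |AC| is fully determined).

|AB| ∈ [39, 48]
|BC| ∈ {49}
|AC| ∈ [1, 97]

|AC| ∈ [1, 97]  (≈ [1.0000, 97.0000])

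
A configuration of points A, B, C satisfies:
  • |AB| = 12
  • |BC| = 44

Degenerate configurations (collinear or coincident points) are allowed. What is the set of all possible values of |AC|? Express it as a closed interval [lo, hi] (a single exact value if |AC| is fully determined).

|AC| ∈ [32, 56]  (≈ [32.0000, 56.0000])

|AB| ∈ {12}
|BC| ∈ {44}
|AC| ∈ [32, 56]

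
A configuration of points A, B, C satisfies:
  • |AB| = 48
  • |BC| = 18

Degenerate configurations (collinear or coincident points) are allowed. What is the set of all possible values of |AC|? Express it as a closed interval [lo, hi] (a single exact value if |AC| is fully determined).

|AC| ∈ [30, 66]  (≈ [30.0000, 66.0000])

|AB| ∈ {48}
|BC| ∈ {18}
|AC| ∈ [30, 66]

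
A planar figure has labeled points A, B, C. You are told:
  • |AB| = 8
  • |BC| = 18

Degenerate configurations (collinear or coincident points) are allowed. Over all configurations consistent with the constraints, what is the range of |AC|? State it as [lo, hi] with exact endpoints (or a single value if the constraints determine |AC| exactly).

|AC| ∈ [10, 26]  (≈ [10.0000, 26.0000])

|AB| ∈ {8}
|BC| ∈ {18}
|AC| ∈ [10, 26]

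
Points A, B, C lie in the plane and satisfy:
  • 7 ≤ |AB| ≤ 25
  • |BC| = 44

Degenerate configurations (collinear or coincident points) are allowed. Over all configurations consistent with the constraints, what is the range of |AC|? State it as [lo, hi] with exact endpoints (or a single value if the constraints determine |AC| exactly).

|AC| ∈ [19, 69]  (≈ [19.0000, 69.0000])

|AB| ∈ [7, 25]
|BC| ∈ {44}
|AC| ∈ [19, 69]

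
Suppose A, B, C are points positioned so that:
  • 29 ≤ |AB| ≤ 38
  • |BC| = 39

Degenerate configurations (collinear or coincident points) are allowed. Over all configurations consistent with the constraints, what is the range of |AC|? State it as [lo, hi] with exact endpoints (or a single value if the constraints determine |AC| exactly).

|AB| ∈ [29, 38]
|BC| ∈ {39}
|AC| ∈ [1, 77]

|AC| ∈ [1, 77]  (≈ [1.0000, 77.0000])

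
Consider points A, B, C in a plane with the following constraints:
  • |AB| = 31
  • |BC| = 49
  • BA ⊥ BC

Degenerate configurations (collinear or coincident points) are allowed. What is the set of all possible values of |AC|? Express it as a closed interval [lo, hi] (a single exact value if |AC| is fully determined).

|AC| = 41·√(2)  (≈ 57.9828)

|AB| ∈ {31}
|BC| ∈ {49}
|AC| ∈ {41·√(2)}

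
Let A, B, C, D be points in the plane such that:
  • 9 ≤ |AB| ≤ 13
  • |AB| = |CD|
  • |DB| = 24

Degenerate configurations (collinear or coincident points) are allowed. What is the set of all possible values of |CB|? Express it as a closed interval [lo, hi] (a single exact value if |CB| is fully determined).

|AB| ∈ [9, 13]
|BD| ∈ {24}
|CD| ∈ [9, 13]
|AD| ∈ [11, 37]
|BC| ∈ [11, 37]
|AC| ∈ [0, 50]

|CB| ∈ [11, 37]  (≈ [11.0000, 37.0000])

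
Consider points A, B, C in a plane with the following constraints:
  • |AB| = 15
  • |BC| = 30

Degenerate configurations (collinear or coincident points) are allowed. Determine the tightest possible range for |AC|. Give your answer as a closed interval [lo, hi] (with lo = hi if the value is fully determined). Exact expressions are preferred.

|AC| ∈ [15, 45]  (≈ [15.0000, 45.0000])

|AB| ∈ {15}
|BC| ∈ {30}
|AC| ∈ [15, 45]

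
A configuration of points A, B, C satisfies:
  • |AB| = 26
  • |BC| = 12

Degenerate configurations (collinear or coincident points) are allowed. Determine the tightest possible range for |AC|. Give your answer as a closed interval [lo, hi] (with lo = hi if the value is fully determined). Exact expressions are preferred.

|AC| ∈ [14, 38]  (≈ [14.0000, 38.0000])

|AB| ∈ {26}
|BC| ∈ {12}
|AC| ∈ [14, 38]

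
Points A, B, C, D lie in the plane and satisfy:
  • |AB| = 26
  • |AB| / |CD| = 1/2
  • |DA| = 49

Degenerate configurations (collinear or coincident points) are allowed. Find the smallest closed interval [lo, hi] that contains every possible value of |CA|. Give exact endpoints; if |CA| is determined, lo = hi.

|CA| ∈ [3, 101]  (≈ [3.0000, 101.0000])

|AB| ∈ {26}
|AD| ∈ {49}
|CD| ∈ {52}
|BD| ∈ [23, 75]
|AC| ∈ [3, 101]
|BC| ∈ [0, 127]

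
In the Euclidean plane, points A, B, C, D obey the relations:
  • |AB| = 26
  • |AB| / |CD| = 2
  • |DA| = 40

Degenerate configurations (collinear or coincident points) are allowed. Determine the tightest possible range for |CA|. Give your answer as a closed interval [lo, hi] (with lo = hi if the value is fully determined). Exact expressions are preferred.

|CA| ∈ [27, 53]  (≈ [27.0000, 53.0000])

|AB| ∈ {26}
|AD| ∈ {40}
|CD| ∈ {13}
|BD| ∈ [14, 66]
|AC| ∈ [27, 53]
|BC| ∈ [1, 79]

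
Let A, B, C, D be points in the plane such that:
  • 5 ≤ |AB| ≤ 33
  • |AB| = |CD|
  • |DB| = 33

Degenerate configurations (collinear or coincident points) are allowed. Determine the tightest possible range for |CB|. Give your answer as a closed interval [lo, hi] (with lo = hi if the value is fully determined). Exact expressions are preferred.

|CB| ∈ [0, 66]  (≈ [0.0000, 66.0000])

|AB| ∈ [5, 33]
|BD| ∈ {33}
|CD| ∈ [5, 33]
|AD| ∈ [0, 66]
|BC| ∈ [0, 66]
|AC| ∈ [0, 99]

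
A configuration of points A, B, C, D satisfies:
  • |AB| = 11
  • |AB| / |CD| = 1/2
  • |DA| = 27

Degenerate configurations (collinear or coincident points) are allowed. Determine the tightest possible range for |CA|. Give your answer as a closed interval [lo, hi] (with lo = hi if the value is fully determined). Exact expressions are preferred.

|AB| ∈ {11}
|AD| ∈ {27}
|CD| ∈ {22}
|BD| ∈ [16, 38]
|AC| ∈ [5, 49]
|BC| ∈ [0, 60]

|CA| ∈ [5, 49]  (≈ [5.0000, 49.0000])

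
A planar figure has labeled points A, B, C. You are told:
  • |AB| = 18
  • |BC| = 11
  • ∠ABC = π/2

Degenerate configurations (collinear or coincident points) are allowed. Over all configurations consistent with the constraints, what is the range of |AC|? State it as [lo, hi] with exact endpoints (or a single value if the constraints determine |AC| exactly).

|AC| = √(445)  (≈ 21.0950)

|AB| ∈ {18}
|BC| ∈ {11}
|AC| ∈ {√(445)}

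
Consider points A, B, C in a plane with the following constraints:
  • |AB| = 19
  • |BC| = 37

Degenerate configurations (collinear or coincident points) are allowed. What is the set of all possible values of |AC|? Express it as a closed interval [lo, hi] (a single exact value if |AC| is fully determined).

|AB| ∈ {19}
|BC| ∈ {37}
|AC| ∈ [18, 56]

|AC| ∈ [18, 56]  (≈ [18.0000, 56.0000])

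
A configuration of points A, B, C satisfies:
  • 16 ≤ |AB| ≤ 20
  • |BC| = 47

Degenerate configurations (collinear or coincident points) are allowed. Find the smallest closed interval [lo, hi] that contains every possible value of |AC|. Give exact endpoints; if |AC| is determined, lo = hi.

|AC| ∈ [27, 67]  (≈ [27.0000, 67.0000])

|AB| ∈ [16, 20]
|BC| ∈ {47}
|AC| ∈ [27, 67]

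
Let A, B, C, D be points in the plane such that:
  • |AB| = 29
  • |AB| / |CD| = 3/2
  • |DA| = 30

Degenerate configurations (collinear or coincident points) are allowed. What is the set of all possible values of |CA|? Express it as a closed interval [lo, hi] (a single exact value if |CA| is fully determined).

|CA| ∈ [32/3, 148/3]  (≈ [10.6667, 49.3333])

|AB| ∈ {29}
|AD| ∈ {30}
|CD| ∈ {58/3}
|BD| ∈ [1, 59]
|AC| ∈ [32/3, 148/3]
|BC| ∈ [0, 235/3]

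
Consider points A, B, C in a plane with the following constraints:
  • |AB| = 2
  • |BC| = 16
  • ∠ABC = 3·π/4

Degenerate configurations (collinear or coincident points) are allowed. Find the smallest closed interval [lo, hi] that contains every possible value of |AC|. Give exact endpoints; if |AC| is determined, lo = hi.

|AC| = 2·√(8·√(2) + 65)  (≈ 17.4715)

|AB| ∈ {2}
|BC| ∈ {16}
|AC| ∈ {2·√(8·√(2) + 65)}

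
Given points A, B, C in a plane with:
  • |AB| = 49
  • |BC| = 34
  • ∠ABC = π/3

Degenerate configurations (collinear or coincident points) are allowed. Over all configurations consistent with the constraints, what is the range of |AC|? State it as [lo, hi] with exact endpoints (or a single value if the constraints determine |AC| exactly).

|AC| = √(1891)  (≈ 43.4856)

|AB| ∈ {49}
|BC| ∈ {34}
|AC| ∈ {√(1891)}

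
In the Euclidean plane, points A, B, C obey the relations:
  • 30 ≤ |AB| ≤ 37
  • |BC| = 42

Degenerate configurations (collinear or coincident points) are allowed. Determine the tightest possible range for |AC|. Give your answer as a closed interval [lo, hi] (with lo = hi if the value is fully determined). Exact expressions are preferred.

|AB| ∈ [30, 37]
|BC| ∈ {42}
|AC| ∈ [5, 79]

|AC| ∈ [5, 79]  (≈ [5.0000, 79.0000])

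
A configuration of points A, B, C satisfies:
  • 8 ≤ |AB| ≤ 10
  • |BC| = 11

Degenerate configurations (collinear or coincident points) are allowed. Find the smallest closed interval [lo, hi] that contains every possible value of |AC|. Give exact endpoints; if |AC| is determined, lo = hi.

|AB| ∈ [8, 10]
|BC| ∈ {11}
|AC| ∈ [1, 21]

|AC| ∈ [1, 21]  (≈ [1.0000, 21.0000])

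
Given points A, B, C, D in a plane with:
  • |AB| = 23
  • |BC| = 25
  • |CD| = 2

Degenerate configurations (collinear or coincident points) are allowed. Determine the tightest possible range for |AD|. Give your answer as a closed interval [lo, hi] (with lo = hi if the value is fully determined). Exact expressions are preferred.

|AB| ∈ {23}
|BC| ∈ {25}
|CD| ∈ {2}
|AC| ∈ [2, 48]
|BD| ∈ [23, 27]
|AD| ∈ [0, 50]

|AD| ∈ [0, 50]  (≈ [0.0000, 50.0000])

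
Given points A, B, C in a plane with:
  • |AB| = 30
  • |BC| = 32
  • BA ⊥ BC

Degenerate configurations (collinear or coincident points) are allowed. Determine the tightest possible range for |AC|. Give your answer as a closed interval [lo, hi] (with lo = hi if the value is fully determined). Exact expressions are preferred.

|AC| = 2·√(481)  (≈ 43.8634)

|AB| ∈ {30}
|BC| ∈ {32}
|AC| ∈ {2·√(481)}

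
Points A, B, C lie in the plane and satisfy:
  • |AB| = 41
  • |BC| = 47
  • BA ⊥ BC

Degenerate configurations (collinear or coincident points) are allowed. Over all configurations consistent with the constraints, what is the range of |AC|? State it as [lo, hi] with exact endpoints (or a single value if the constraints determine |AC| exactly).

|AB| ∈ {41}
|BC| ∈ {47}
|AC| ∈ {√(3890)}

|AC| = √(3890)  (≈ 62.3699)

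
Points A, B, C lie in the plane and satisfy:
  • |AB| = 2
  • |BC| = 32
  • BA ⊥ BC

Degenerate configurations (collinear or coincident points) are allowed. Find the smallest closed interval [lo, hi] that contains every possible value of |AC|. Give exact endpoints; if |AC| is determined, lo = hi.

|AC| = 2·√(257)  (≈ 32.0624)

|AB| ∈ {2}
|BC| ∈ {32}
|AC| ∈ {2·√(257)}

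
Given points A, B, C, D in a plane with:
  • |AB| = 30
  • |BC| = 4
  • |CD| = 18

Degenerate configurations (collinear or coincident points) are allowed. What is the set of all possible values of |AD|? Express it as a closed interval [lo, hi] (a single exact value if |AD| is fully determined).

|AB| ∈ {30}
|BC| ∈ {4}
|CD| ∈ {18}
|AC| ∈ [26, 34]
|BD| ∈ [14, 22]
|AD| ∈ [8, 52]

|AD| ∈ [8, 52]  (≈ [8.0000, 52.0000])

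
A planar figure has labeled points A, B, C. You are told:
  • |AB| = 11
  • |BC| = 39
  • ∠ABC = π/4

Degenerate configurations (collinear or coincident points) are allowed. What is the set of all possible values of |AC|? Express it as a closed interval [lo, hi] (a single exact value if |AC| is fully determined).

|AB| ∈ {11}
|BC| ∈ {39}
|AC| ∈ {√(1642 - 429·√(2))}

|AC| = √(1642 - 429·√(2))  (≈ 32.1761)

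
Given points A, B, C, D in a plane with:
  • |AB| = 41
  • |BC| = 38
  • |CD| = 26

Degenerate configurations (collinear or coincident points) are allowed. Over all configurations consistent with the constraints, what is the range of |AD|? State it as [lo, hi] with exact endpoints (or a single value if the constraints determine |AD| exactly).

|AD| ∈ [0, 105]  (≈ [0.0000, 105.0000])

|AB| ∈ {41}
|BC| ∈ {38}
|CD| ∈ {26}
|AC| ∈ [3, 79]
|BD| ∈ [12, 64]
|AD| ∈ [0, 105]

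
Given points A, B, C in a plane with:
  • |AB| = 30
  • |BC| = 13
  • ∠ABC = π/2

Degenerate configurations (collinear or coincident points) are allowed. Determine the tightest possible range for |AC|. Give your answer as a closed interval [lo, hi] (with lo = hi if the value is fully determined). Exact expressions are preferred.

|AB| ∈ {30}
|BC| ∈ {13}
|AC| ∈ {√(1069)}

|AC| = √(1069)  (≈ 32.6956)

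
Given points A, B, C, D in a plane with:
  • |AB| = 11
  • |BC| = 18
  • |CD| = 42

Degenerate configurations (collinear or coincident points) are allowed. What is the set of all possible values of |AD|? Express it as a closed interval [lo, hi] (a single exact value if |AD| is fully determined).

|AB| ∈ {11}
|BC| ∈ {18}
|CD| ∈ {42}
|AC| ∈ [7, 29]
|BD| ∈ [24, 60]
|AD| ∈ [13, 71]

|AD| ∈ [13, 71]  (≈ [13.0000, 71.0000])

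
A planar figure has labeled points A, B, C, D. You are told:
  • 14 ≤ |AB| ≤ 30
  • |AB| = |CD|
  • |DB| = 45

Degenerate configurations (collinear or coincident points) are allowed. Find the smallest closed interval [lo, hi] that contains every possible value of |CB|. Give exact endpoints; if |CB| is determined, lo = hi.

|AB| ∈ [14, 30]
|BD| ∈ {45}
|CD| ∈ [14, 30]
|AD| ∈ [15, 75]
|BC| ∈ [15, 75]
|AC| ∈ [0, 105]

|CB| ∈ [15, 75]  (≈ [15.0000, 75.0000])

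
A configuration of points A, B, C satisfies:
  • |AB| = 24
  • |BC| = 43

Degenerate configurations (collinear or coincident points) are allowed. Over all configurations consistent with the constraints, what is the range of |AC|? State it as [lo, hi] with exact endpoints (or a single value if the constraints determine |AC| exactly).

|AB| ∈ {24}
|BC| ∈ {43}
|AC| ∈ [19, 67]

|AC| ∈ [19, 67]  (≈ [19.0000, 67.0000])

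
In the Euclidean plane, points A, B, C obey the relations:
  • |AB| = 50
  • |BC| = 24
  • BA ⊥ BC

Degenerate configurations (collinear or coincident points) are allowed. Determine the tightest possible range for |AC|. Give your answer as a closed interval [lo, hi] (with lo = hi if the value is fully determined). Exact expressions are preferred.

|AB| ∈ {50}
|BC| ∈ {24}
|AC| ∈ {2·√(769)}

|AC| = 2·√(769)  (≈ 55.4617)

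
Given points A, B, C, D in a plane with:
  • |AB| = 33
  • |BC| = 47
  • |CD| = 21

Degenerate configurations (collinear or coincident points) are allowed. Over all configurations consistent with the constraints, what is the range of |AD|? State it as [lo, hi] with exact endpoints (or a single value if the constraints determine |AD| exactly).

|AB| ∈ {33}
|BC| ∈ {47}
|CD| ∈ {21}
|AC| ∈ [14, 80]
|BD| ∈ [26, 68]
|AD| ∈ [0, 101]

|AD| ∈ [0, 101]  (≈ [0.0000, 101.0000])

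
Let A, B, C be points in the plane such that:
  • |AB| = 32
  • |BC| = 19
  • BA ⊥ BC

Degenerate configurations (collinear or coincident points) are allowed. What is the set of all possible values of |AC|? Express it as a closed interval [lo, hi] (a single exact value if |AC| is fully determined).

|AC| = √(1385)  (≈ 37.2156)

|AB| ∈ {32}
|BC| ∈ {19}
|AC| ∈ {√(1385)}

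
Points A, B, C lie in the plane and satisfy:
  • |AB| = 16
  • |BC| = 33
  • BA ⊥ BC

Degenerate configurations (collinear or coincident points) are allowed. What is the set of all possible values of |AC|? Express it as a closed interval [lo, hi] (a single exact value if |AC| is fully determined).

|AC| = √(1345)  (≈ 36.6742)

|AB| ∈ {16}
|BC| ∈ {33}
|AC| ∈ {√(1345)}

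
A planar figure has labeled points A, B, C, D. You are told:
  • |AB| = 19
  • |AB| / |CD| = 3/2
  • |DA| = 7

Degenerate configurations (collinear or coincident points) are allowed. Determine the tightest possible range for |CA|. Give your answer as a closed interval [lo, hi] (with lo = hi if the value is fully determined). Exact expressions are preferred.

|CA| ∈ [17/3, 59/3]  (≈ [5.6667, 19.6667])

|AB| ∈ {19}
|AD| ∈ {7}
|CD| ∈ {38/3}
|BD| ∈ [12, 26]
|AC| ∈ [17/3, 59/3]
|BC| ∈ [0, 116/3]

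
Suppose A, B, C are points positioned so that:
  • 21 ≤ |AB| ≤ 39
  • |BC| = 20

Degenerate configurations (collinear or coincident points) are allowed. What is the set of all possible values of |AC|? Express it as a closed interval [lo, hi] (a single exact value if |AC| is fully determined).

|AC| ∈ [1, 59]  (≈ [1.0000, 59.0000])

|AB| ∈ [21, 39]
|BC| ∈ {20}
|AC| ∈ [1, 59]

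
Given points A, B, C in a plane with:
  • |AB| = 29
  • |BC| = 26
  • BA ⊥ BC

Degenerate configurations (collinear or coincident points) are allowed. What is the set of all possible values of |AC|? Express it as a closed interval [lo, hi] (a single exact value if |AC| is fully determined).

|AB| ∈ {29}
|BC| ∈ {26}
|AC| ∈ {√(1517)}

|AC| = √(1517)  (≈ 38.9487)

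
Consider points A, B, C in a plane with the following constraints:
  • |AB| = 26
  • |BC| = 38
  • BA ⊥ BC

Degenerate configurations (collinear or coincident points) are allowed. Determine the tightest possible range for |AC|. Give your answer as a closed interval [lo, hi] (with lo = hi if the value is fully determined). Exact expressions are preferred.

|AB| ∈ {26}
|BC| ∈ {38}
|AC| ∈ {2·√(530)}

|AC| = 2·√(530)  (≈ 46.0435)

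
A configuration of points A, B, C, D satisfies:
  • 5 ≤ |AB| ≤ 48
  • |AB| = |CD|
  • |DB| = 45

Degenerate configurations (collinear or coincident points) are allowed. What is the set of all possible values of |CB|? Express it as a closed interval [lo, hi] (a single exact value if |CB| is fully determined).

|AB| ∈ [5, 48]
|BD| ∈ {45}
|CD| ∈ [5, 48]
|AD| ∈ [0, 93]
|BC| ∈ [0, 93]
|AC| ∈ [0, 141]

|CB| ∈ [0, 93]  (≈ [0.0000, 93.0000])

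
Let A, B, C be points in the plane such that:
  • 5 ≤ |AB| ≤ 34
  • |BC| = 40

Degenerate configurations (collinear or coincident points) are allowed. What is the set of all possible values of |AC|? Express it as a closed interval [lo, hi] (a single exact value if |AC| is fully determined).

|AC| ∈ [6, 74]  (≈ [6.0000, 74.0000])

|AB| ∈ [5, 34]
|BC| ∈ {40}
|AC| ∈ [6, 74]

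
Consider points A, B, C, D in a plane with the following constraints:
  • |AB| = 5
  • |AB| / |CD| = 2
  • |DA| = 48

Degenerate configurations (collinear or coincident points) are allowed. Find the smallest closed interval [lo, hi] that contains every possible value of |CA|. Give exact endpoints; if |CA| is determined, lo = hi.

|CA| ∈ [91/2, 101/2]  (≈ [45.5000, 50.5000])

|AB| ∈ {5}
|AD| ∈ {48}
|CD| ∈ {5/2}
|BD| ∈ [43, 53]
|AC| ∈ [91/2, 101/2]
|BC| ∈ [81/2, 111/2]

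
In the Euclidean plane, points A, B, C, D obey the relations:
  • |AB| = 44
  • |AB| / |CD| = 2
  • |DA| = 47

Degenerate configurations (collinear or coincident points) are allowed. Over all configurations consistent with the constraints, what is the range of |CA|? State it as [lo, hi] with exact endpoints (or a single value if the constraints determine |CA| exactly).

|AB| ∈ {44}
|AD| ∈ {47}
|CD| ∈ {22}
|BD| ∈ [3, 91]
|AC| ∈ [25, 69]
|BC| ∈ [0, 113]

|CA| ∈ [25, 69]  (≈ [25.0000, 69.0000])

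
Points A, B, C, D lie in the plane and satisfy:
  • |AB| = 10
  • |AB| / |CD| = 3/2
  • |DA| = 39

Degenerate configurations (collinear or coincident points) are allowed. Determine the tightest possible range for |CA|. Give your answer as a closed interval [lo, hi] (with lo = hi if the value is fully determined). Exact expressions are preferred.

|AB| ∈ {10}
|AD| ∈ {39}
|CD| ∈ {20/3}
|BD| ∈ [29, 49]
|AC| ∈ [97/3, 137/3]
|BC| ∈ [67/3, 167/3]

|CA| ∈ [97/3, 137/3]  (≈ [32.3333, 45.6667])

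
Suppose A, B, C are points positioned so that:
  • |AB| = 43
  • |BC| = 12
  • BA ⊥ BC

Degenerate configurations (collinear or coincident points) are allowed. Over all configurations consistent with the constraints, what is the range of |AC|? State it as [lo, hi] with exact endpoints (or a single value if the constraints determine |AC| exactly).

|AC| = √(1993)  (≈ 44.6430)

|AB| ∈ {43}
|BC| ∈ {12}
|AC| ∈ {√(1993)}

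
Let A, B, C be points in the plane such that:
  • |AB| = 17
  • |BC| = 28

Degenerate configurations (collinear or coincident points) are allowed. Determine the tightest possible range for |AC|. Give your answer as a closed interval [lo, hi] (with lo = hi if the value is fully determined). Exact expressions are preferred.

|AC| ∈ [11, 45]  (≈ [11.0000, 45.0000])

|AB| ∈ {17}
|BC| ∈ {28}
|AC| ∈ [11, 45]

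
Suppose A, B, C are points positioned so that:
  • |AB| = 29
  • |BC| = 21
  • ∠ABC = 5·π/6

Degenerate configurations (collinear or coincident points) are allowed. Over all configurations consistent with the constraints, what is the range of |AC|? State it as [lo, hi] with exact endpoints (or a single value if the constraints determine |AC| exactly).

|AC| = √(609·√(3) + 1282)  (≈ 48.3407)

|AB| ∈ {29}
|BC| ∈ {21}
|AC| ∈ {√(609·√(3) + 1282)}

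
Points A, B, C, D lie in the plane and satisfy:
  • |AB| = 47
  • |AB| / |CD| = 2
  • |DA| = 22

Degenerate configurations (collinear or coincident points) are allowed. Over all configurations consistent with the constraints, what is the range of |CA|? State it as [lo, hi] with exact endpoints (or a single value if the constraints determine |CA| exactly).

|AB| ∈ {47}
|AD| ∈ {22}
|CD| ∈ {47/2}
|BD| ∈ [25, 69]
|AC| ∈ [3/2, 91/2]
|BC| ∈ [3/2, 185/2]

|CA| ∈ [3/2, 91/2]  (≈ [1.5000, 45.5000])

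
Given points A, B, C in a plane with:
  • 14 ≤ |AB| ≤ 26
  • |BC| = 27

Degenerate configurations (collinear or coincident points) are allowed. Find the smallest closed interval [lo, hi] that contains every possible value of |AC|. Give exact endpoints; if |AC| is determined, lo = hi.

|AB| ∈ [14, 26]
|BC| ∈ {27}
|AC| ∈ [1, 53]

|AC| ∈ [1, 53]  (≈ [1.0000, 53.0000])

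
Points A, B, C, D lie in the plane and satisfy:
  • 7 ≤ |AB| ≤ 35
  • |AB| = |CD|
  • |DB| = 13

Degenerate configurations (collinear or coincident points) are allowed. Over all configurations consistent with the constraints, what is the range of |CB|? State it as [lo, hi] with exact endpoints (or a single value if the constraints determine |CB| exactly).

|CB| ∈ [0, 48]  (≈ [0.0000, 48.0000])

|AB| ∈ [7, 35]
|BD| ∈ {13}
|CD| ∈ [7, 35]
|AD| ∈ [0, 48]
|BC| ∈ [0, 48]
|AC| ∈ [0, 83]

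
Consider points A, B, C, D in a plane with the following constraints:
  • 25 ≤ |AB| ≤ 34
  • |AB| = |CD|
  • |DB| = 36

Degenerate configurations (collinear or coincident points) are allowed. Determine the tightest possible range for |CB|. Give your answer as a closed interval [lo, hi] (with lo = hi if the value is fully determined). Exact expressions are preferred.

|CB| ∈ [2, 70]  (≈ [2.0000, 70.0000])

|AB| ∈ [25, 34]
|BD| ∈ {36}
|CD| ∈ [25, 34]
|AD| ∈ [2, 70]
|BC| ∈ [2, 70]
|AC| ∈ [0, 104]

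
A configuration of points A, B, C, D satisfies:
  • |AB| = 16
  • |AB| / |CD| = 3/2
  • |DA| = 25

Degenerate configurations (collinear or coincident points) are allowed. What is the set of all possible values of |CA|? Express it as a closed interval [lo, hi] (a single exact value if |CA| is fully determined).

|CA| ∈ [43/3, 107/3]  (≈ [14.3333, 35.6667])

|AB| ∈ {16}
|AD| ∈ {25}
|CD| ∈ {32/3}
|BD| ∈ [9, 41]
|AC| ∈ [43/3, 107/3]
|BC| ∈ [0, 155/3]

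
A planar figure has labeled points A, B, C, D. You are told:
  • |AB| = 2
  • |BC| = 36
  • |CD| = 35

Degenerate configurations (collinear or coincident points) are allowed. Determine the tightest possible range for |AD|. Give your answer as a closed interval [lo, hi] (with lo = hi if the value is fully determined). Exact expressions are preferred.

|AB| ∈ {2}
|BC| ∈ {36}
|CD| ∈ {35}
|AC| ∈ [34, 38]
|BD| ∈ [1, 71]
|AD| ∈ [0, 73]

|AD| ∈ [0, 73]  (≈ [0.0000, 73.0000])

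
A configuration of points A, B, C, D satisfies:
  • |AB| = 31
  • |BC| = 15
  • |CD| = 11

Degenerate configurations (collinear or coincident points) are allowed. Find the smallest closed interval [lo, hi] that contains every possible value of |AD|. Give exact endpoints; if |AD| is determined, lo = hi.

|AD| ∈ [5, 57]  (≈ [5.0000, 57.0000])

|AB| ∈ {31}
|BC| ∈ {15}
|CD| ∈ {11}
|AC| ∈ [16, 46]
|BD| ∈ [4, 26]
|AD| ∈ [5, 57]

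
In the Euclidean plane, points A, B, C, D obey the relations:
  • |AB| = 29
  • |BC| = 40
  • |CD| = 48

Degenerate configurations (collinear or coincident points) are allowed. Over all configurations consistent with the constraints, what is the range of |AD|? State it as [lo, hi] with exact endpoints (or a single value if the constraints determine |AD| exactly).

|AB| ∈ {29}
|BC| ∈ {40}
|CD| ∈ {48}
|AC| ∈ [11, 69]
|BD| ∈ [8, 88]
|AD| ∈ [0, 117]

|AD| ∈ [0, 117]  (≈ [0.0000, 117.0000])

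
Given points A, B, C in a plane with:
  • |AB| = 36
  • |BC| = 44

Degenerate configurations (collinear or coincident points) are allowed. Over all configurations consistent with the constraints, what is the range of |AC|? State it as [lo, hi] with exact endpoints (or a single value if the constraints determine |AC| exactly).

|AC| ∈ [8, 80]  (≈ [8.0000, 80.0000])

|AB| ∈ {36}
|BC| ∈ {44}
|AC| ∈ [8, 80]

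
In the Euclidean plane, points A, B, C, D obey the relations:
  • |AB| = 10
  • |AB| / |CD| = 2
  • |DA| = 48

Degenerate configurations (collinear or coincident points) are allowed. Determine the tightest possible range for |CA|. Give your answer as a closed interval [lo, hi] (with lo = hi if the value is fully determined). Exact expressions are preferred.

|CA| ∈ [43, 53]  (≈ [43.0000, 53.0000])

|AB| ∈ {10}
|AD| ∈ {48}
|CD| ∈ {5}
|BD| ∈ [38, 58]
|AC| ∈ [43, 53]
|BC| ∈ [33, 63]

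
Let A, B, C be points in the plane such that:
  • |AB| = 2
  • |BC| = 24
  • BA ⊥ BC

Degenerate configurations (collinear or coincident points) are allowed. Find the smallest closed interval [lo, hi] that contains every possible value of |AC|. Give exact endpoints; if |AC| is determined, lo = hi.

|AB| ∈ {2}
|BC| ∈ {24}
|AC| ∈ {2·√(145)}

|AC| = 2·√(145)  (≈ 24.0832)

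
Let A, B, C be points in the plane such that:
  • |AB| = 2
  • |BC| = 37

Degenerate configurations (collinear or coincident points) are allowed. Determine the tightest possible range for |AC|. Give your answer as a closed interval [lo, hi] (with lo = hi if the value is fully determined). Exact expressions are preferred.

|AB| ∈ {2}
|BC| ∈ {37}
|AC| ∈ [35, 39]

|AC| ∈ [35, 39]  (≈ [35.0000, 39.0000])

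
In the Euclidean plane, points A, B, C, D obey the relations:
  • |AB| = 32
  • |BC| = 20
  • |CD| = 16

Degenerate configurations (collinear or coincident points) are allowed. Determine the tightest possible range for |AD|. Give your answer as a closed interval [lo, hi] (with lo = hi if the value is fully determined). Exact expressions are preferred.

|AB| ∈ {32}
|BC| ∈ {20}
|CD| ∈ {16}
|AC| ∈ [12, 52]
|BD| ∈ [4, 36]
|AD| ∈ [0, 68]

|AD| ∈ [0, 68]  (≈ [0.0000, 68.0000])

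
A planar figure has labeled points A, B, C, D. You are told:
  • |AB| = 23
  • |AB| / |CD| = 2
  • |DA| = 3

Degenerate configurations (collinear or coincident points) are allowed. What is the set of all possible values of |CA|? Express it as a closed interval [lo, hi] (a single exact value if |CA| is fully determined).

|AB| ∈ {23}
|AD| ∈ {3}
|CD| ∈ {23/2}
|BD| ∈ [20, 26]
|AC| ∈ [17/2, 29/2]
|BC| ∈ [17/2, 75/2]

|CA| ∈ [17/2, 29/2]  (≈ [8.5000, 14.5000])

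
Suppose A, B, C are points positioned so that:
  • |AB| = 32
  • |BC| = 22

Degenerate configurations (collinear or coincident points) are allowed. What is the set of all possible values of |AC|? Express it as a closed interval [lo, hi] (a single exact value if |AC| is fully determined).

|AB| ∈ {32}
|BC| ∈ {22}
|AC| ∈ [10, 54]

|AC| ∈ [10, 54]  (≈ [10.0000, 54.0000])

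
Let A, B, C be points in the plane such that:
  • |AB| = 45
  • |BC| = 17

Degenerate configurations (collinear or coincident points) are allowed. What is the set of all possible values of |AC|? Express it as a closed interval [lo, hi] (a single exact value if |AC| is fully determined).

|AB| ∈ {45}
|BC| ∈ {17}
|AC| ∈ [28, 62]

|AC| ∈ [28, 62]  (≈ [28.0000, 62.0000])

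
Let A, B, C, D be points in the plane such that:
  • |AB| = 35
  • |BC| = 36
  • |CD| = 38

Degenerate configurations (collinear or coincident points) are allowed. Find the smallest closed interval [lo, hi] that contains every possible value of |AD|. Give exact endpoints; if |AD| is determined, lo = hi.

|AD| ∈ [0, 109]  (≈ [0.0000, 109.0000])

|AB| ∈ {35}
|BC| ∈ {36}
|CD| ∈ {38}
|AC| ∈ [1, 71]
|BD| ∈ [2, 74]
|AD| ∈ [0, 109]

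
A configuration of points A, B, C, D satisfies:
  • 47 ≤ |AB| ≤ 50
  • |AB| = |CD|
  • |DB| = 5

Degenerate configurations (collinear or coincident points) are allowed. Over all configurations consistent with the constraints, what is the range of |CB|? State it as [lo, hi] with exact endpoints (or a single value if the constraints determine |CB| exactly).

|AB| ∈ [47, 50]
|BD| ∈ {5}
|CD| ∈ [47, 50]
|AD| ∈ [42, 55]
|BC| ∈ [42, 55]
|AC| ∈ [0, 105]

|CB| ∈ [42, 55]  (≈ [42.0000, 55.0000])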